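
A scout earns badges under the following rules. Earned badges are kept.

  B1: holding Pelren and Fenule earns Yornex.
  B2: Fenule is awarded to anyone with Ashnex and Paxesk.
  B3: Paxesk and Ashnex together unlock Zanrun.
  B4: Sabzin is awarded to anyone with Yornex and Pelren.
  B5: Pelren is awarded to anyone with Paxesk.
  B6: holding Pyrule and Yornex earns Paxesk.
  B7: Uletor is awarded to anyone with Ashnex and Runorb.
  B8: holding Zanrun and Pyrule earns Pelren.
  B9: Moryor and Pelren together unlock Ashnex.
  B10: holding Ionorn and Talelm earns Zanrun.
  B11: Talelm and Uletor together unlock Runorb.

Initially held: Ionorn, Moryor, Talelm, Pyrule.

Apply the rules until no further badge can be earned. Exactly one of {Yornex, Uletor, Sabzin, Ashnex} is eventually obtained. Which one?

Ashnex

With Ionorn and Talelm, Zanrun is earned (B10).
With Zanrun and Pyrule, Pelren is earned (B8).
With Moryor and Pelren, Ashnex is earned (B9).
Uletor would need Ashnex and Runorb (B7), but Runorb is never earned. Yornex would need Pelren and Fenule (B1), but Fenule is never earned. Sabzin would need Yornex and Pelren (B4), but Yornex is never earned.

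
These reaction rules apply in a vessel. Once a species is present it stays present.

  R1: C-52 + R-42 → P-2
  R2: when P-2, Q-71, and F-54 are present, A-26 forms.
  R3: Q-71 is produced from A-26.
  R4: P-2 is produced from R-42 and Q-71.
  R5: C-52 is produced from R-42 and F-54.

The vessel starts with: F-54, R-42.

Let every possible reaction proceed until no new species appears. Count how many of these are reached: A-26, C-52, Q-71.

1

R-42 and F-54 present → C-52 forms (R5).
A-26 would need P-2, Q-71, and F-54 (R2), but Q-71 never forms.
C-52: reached.
Q-71 would need A-26 (R3), but A-26 never forms.
Reached: C-52 — 1 of the 3.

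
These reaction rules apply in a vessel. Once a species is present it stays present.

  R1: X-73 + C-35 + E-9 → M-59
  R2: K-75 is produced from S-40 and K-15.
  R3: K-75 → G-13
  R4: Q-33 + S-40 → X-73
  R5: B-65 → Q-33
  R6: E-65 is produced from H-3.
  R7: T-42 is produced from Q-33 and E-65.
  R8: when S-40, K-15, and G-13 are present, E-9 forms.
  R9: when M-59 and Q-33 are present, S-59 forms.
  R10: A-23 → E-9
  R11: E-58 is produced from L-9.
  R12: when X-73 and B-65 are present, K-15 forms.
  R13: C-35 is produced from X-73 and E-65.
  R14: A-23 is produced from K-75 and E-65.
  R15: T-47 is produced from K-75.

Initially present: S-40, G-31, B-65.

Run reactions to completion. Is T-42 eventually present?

T-42 would need Q-33 and E-65 (R7), but E-65 never forms.

No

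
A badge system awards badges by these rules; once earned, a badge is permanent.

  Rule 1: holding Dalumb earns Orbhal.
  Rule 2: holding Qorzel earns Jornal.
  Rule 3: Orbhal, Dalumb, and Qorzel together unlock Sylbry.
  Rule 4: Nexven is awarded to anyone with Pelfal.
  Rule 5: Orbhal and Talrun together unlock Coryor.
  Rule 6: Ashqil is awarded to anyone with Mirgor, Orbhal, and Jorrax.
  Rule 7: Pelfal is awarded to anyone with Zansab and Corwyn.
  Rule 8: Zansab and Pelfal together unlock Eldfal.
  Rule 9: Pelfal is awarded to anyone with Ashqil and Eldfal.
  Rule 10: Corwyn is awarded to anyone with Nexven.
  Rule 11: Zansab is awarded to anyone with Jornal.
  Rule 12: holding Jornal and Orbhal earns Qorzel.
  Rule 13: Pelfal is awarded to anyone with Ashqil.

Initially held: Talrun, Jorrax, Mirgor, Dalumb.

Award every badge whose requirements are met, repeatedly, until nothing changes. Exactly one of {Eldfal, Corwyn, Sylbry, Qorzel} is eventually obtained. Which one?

Corwyn

With Dalumb, Orbhal is earned (Rule 1).
With Mirgor, Orbhal, and Jorrax, Ashqil is earned (Rule 6).
With Ashqil, Pelfal is earned (Rule 13).
With Pelfal, Nexven is earned (Rule 4).
With Nexven, Corwyn is earned (Rule 10).
Eldfal would need Zansab and Pelfal (Rule 8), but Zansab is never earned. Sylbry would need Orbhal, Dalumb, and Qorzel (Rule 3), but Qorzel is never earned. Qorzel would need Jornal and Orbhal (Rule 12), but Jornal is never earned.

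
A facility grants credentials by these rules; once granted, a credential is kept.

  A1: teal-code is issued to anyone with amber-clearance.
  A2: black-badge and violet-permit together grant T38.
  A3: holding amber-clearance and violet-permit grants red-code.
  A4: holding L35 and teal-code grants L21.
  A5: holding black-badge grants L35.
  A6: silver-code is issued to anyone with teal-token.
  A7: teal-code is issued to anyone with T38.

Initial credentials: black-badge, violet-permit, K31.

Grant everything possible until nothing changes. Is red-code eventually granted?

No

red-code would need amber-clearance and violet-permit (A3), but amber-clearance is never granted.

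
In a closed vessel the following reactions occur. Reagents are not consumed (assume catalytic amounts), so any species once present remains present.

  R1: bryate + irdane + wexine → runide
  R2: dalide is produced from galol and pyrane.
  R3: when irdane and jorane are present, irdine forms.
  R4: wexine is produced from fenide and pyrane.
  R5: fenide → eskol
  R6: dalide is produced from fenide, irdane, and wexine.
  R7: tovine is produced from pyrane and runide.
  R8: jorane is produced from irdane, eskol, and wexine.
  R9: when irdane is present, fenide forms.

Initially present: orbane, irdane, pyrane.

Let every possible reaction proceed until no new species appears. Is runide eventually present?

runide would need bryate, irdane, and wexine (R1), but bryate never forms.

No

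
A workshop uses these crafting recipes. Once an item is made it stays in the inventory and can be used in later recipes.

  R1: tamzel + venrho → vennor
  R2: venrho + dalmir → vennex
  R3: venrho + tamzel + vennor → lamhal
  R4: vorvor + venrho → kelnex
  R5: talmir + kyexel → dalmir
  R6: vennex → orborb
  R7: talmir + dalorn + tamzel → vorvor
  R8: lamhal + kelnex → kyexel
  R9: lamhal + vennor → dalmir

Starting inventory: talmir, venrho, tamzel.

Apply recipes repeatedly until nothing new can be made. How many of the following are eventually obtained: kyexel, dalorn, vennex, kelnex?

tamzel + venrho → vennor (R1).
Using R3, venrho, tamzel, and vennor make lamhal.
lamhal + vennor → dalmir (R9).
venrho + dalmir → vennex (R2).
kyexel would need lamhal and kelnex (R8), but kelnex is never obtained.
No rule produces dalorn, and it is not given.
vennex: reached.
kelnex would need vorvor and venrho (R4), but vorvor is never obtained.
Reached: vennex — 1 of the 4.

1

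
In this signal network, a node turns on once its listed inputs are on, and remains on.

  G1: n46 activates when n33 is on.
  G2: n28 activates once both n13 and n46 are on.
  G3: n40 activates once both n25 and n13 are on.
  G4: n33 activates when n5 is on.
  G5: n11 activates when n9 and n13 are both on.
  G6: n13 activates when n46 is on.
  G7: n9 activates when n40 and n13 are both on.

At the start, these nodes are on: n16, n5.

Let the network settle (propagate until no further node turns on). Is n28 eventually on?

n5 is on, so n33 activates (G4).
G1: n33 on → n46 on.
G6: n46 on → n13 on.
n13 and n46 are on, so n28 activates (G2).

Yes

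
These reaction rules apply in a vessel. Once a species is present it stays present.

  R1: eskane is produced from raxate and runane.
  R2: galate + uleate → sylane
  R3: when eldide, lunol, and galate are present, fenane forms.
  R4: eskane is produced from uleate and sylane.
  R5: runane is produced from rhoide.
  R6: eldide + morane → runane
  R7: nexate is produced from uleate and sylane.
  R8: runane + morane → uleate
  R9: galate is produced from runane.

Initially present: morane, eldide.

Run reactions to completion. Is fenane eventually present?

No

fenane would need eldide, lunol, and galate (R3), but lunol never forms.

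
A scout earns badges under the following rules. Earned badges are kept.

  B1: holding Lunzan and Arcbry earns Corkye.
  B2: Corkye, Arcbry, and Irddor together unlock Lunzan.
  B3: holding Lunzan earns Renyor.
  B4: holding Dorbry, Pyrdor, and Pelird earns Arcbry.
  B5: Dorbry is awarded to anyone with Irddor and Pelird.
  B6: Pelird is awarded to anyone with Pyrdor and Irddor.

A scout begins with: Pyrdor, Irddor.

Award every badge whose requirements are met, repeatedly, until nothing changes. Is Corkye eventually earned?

No

Corkye would need Lunzan and Arcbry (B1), but Lunzan is never earned.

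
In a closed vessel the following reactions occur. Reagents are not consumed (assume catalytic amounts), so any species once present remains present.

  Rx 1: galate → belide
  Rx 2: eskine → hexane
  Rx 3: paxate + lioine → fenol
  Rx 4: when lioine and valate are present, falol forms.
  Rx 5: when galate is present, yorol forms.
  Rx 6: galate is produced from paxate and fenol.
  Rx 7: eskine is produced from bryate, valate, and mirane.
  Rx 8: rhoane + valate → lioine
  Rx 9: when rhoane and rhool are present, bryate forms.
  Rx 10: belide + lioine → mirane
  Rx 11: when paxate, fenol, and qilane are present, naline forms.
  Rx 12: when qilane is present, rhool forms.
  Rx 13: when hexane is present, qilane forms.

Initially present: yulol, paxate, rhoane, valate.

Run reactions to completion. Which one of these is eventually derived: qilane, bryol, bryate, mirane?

mirane

rhoane and valate present → lioine forms (Rx 8).
paxate and lioine present → fenol forms (Rx 3).
paxate and fenol present → galate forms (Rx 6).
galate present → belide forms (Rx 1).
belide and lioine present → mirane forms (Rx 10).
No rule produces bryol, and it is not given. qilane would need hexane (Rx 13), but hexane never forms. bryate would need rhoane and rhool (Rx 9), but rhool never forms.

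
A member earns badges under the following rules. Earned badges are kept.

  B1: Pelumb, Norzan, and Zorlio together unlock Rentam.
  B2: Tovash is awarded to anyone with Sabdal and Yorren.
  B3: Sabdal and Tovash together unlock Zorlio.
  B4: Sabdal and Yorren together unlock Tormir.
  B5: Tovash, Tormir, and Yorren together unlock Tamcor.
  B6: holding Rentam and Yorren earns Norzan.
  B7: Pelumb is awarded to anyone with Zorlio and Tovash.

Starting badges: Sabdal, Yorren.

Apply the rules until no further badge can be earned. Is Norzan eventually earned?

No

Norzan would need Rentam and Yorren (B6), but Rentam is never earned.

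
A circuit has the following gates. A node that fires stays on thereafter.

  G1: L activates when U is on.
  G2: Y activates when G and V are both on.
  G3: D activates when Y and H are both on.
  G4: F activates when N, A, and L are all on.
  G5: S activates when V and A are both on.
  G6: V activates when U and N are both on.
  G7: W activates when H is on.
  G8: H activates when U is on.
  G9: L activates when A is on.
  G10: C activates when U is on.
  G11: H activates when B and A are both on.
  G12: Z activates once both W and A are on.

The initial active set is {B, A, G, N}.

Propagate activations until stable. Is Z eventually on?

B and A are on, so H activates (G11).
G7: H on → W on.
W and A are on, so Z activates (G12).

Yes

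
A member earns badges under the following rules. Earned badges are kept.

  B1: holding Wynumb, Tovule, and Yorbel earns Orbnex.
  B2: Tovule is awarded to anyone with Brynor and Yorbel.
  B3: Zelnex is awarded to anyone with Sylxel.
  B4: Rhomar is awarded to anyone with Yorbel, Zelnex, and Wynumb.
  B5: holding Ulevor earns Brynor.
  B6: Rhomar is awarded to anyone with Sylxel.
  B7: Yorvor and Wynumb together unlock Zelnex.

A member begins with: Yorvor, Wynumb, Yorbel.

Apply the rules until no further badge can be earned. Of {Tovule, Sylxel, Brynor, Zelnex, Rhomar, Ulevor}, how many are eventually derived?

2

With Yorvor and Wynumb, Zelnex is earned (B7).
With Yorbel, Zelnex, and Wynumb, Rhomar is earned (B4).
Tovule would need Brynor and Yorbel (B2), but Brynor is never earned.
No rule produces Sylxel, and it is not given.
Brynor would need Ulevor (B5), but Ulevor is never earned.
Zelnex: reached.
Rhomar: reached.
No rule produces Ulevor, and it is not given.
Reached: Zelnex and Rhomar — 2 of the 6.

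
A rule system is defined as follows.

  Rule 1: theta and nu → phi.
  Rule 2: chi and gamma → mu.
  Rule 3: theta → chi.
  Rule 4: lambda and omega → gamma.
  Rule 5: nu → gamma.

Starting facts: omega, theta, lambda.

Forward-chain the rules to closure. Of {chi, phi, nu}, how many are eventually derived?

1

From theta, Rule 3 gives chi.
chi: reached.
phi would need theta and nu (Rule 1), but nu is never established.
No rule produces nu, and it is not given.
Reached: chi — 1 of the 3.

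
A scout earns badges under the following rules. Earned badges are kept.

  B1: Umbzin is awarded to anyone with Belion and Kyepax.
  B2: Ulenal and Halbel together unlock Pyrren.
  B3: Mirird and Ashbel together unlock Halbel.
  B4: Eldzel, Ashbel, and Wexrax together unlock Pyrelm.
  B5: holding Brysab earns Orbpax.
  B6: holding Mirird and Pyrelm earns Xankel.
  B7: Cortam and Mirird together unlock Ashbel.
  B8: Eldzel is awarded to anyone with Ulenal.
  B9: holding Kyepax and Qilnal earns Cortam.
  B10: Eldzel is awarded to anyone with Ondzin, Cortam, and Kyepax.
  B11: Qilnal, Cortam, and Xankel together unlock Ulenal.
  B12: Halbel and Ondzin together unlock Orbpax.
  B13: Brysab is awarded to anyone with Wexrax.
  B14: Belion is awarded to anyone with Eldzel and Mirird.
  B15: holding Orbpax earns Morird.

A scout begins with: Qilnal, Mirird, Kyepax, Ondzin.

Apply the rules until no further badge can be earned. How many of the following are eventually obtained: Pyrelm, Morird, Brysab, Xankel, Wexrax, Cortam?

With Kyepax and Qilnal, Cortam is earned (B9).
With Cortam and Mirird, Ashbel is earned (B7).
With Mirird and Ashbel, Halbel is earned (B3).
With Halbel and Ondzin, Orbpax is earned (B12).
With Orbpax, Morird is earned (B15).
Pyrelm would need Eldzel, Ashbel, and Wexrax (B4), but Wexrax is never earned.
Morird: reached.
Brysab would need Wexrax (B13), but Wexrax is never earned.
Xankel would need Mirird and Pyrelm (B6), but Pyrelm is never earned.
No rule produces Wexrax, and it is not given.
Cortam: reached.
Reached: Morird and Cortam — 2 of the 6.

2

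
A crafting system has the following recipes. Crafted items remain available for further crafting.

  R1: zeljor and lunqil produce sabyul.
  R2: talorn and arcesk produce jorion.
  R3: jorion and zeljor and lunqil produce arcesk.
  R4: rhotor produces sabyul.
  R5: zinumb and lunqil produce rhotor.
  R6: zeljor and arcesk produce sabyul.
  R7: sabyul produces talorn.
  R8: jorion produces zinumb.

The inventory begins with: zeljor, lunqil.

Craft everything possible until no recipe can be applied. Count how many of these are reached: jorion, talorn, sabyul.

Using R1, zeljor and lunqil make sabyul.
sabyul → talorn (R7).
jorion would need talorn and arcesk (R2), but arcesk is never obtained.
talorn: reached.
sabyul: reached.
Reached: talorn and sabyul — 2 of the 3.

2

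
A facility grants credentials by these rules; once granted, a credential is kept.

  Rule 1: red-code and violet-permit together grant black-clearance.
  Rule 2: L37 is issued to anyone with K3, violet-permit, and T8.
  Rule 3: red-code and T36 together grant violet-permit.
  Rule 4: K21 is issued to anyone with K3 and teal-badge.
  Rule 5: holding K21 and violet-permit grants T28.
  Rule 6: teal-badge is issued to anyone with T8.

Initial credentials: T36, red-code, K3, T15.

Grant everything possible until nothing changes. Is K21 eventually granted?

No

K21 would need K3 and teal-badge (Rule 4), but teal-badge is never granted.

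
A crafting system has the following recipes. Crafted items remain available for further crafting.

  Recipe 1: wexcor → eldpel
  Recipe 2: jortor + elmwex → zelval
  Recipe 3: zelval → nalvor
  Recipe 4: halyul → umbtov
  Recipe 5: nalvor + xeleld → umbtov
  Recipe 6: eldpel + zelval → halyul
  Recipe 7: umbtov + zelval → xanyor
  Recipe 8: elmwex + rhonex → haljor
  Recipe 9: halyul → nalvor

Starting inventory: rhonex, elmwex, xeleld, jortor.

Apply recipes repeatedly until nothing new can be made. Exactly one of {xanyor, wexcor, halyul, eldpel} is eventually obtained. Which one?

Using Recipe 2, jortor and elmwex make zelval.
zelval → nalvor (Recipe 3).
Using Recipe 5, nalvor and xeleld make umbtov.
Using Recipe 7, umbtov and zelval make xanyor.
eldpel would need wexcor (Recipe 1), but wexcor is never obtained. No rule produces wexcor, and it is not given. halyul would need eldpel and zelval (Recipe 6), but eldpel is never obtained.

xanyor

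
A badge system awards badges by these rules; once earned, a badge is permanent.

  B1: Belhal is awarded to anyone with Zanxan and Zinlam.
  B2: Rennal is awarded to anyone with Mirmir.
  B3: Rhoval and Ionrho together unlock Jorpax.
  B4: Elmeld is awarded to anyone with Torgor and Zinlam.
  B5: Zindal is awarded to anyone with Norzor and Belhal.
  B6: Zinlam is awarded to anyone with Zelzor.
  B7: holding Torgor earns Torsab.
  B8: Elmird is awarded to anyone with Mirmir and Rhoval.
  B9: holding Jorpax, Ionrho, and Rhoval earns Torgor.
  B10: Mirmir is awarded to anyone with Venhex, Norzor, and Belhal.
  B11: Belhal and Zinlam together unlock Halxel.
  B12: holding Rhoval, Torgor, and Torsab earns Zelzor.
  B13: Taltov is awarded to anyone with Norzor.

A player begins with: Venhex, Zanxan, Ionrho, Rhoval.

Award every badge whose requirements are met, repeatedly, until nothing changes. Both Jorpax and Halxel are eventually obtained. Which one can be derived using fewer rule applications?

Jorpax

Jorpax: With Rhoval and Ionrho, Jorpax is earned (B3). [1 rule application]
Halxel: With Rhoval and Ionrho, Jorpax is earned (B3). With Jorpax, Ionrho, and Rhoval, Torgor is earned (B9). With Torgor, Torsab is earned (B7). With Rhoval, Torgor, and Torsab, Zelzor is earned (B12). With Zelzor, Zinlam is earned (B6). With Zanxan and Zinlam, Belhal is earned (B1). With Belhal and Zinlam, Halxel is earned (B11). [7 rule applications]
Jorpax needs fewer.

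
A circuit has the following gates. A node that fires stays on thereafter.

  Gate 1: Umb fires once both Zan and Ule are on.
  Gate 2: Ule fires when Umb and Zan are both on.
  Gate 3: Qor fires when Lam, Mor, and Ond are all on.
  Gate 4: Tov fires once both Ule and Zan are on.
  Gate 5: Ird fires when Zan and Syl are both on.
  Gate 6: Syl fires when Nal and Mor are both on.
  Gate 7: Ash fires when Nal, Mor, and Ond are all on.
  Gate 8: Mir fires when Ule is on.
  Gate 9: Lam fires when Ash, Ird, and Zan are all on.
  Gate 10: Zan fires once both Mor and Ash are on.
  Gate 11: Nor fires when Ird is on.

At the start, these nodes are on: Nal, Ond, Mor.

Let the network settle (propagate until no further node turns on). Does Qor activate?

Nal, Mor, and Ond are on, so Ash fires (Gate 7).
Gate 6: Nal and Mor on → Syl on.
Mor and Ash are on, so Zan fires (Gate 10).
Zan and Syl are on, so Ird fires (Gate 5).
Gate 9: Ash, Ird, and Zan on → Lam on.
Gate 3: Lam, Mor, and Ond on → Qor on.

Yes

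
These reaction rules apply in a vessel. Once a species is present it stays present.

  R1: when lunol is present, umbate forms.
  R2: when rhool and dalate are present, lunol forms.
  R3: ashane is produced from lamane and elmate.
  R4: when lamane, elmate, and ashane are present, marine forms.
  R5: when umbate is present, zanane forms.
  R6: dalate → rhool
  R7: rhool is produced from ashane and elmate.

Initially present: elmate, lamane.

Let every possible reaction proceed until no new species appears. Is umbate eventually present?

umbate would need lunol (R1), but lunol never forms.

No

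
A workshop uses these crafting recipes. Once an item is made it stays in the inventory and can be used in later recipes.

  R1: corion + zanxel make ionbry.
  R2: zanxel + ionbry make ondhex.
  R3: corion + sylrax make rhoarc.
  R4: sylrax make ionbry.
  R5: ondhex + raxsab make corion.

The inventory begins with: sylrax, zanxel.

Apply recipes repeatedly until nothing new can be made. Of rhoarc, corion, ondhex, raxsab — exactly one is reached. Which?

sylrax → ionbry (R4).
Using R2, zanxel and ionbry make ondhex.
corion would need ondhex and raxsab (R5), but raxsab is never obtained. rhoarc would need corion and sylrax (R3), but corion is never obtained. No rule produces raxsab, and it is not given.

ondhex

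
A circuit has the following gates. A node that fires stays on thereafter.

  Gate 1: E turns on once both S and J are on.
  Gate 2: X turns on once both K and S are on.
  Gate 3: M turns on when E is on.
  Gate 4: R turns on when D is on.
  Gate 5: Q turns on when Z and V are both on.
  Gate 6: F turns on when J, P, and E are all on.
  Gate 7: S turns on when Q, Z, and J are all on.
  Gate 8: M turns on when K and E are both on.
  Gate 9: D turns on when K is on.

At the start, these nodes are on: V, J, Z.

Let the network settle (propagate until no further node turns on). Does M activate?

Gate 5: Z and V on → Q on.
Q, Z, and J are on, so S turns on (Gate 7).
Gate 1: S and J on → E on.
Gate 3: E on → M on.

Yes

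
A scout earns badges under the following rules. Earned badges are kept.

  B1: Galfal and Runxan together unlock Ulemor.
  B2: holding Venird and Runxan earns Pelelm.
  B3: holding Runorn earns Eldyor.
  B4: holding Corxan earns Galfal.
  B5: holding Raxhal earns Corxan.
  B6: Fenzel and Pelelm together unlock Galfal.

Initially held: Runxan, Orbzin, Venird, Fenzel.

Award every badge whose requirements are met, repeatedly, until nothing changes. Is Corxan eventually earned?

No

Corxan would need Raxhal (B5), but Raxhal is never earned.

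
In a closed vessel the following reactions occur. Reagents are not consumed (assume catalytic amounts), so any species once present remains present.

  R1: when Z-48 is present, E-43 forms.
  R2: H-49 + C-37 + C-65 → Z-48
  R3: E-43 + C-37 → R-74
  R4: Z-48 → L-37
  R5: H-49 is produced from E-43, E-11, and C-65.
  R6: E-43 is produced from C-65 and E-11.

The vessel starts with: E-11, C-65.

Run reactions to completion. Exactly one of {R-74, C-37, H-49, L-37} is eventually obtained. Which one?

H-49

C-65 and E-11 present → E-43 forms (R6).
E-43, E-11, and C-65 present → H-49 forms (R5).
No rule produces C-37, and it is not given. R-74 would need E-43 and C-37 (R3), but C-37 never forms. L-37 would need Z-48 (R4), but Z-48 never forms.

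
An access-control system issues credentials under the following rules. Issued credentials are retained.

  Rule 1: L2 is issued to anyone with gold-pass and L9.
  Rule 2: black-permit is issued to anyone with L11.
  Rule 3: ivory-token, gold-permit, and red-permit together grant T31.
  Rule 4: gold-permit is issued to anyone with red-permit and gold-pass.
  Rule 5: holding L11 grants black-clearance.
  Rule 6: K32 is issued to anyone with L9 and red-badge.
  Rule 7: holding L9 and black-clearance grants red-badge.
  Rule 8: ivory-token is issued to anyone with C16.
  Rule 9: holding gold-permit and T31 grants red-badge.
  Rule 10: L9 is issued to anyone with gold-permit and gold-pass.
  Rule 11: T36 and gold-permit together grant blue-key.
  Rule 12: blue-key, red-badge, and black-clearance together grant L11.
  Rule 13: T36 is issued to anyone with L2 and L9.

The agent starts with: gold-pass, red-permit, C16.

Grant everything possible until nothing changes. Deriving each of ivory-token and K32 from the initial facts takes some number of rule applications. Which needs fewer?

ivory-token: Holding C16 grants ivory-token (Rule 8). [1 rule application]
K32: Holding C16 grants ivory-token (Rule 8). Holding red-permit and gold-pass grants gold-permit (Rule 4). Holding gold-permit and gold-pass grants L9 (Rule 10). Holding ivory-token, gold-permit, and red-permit grants T31 (Rule 3). Holding gold-permit and T31 grants red-badge (Rule 9). Holding L9 and red-badge grants K32 (Rule 6). [6 rule applications]
ivory-token needs fewer.

ivory-token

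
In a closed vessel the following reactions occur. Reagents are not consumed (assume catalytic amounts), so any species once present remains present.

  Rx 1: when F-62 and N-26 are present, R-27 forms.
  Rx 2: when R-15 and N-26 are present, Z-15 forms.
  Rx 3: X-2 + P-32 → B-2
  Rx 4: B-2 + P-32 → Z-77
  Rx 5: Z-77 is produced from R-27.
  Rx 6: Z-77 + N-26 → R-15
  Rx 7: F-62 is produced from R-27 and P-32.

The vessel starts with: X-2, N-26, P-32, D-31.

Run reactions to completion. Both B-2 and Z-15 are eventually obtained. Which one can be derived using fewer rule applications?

B-2: X-2 and P-32 present → B-2 forms (Rx 3). [1 rule application]
Z-15: X-2 and P-32 present → B-2 forms (Rx 3). B-2 and P-32 present → Z-77 forms (Rx 4). Z-77 and N-26 present → R-15 forms (Rx 6). R-15 and N-26 present → Z-15 forms (Rx 2). [4 rule applications]
B-2 needs fewer.

B-2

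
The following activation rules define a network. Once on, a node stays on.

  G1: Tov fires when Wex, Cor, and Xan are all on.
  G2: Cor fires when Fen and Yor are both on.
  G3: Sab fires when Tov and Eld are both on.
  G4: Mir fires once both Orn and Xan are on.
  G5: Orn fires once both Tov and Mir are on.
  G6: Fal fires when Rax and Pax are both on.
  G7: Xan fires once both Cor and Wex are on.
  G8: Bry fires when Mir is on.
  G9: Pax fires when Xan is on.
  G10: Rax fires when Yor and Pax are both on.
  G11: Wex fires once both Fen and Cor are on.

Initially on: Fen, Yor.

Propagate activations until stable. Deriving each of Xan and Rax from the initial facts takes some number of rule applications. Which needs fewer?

Xan: Fen and Yor are on, so Cor fires (G2). Fen and Cor are on, so Wex fires (G11). G7: Cor and Wex on → Xan on. [3 rule applications]
Rax: G2: Fen and Yor on → Cor on. G11: Fen and Cor on → Wex on. G7: Cor and Wex on → Xan on. Xan is on, so Pax fires (G9). Yor and Pax are on, so Rax fires (G10). [5 rule applications]
Xan needs fewer.

Xan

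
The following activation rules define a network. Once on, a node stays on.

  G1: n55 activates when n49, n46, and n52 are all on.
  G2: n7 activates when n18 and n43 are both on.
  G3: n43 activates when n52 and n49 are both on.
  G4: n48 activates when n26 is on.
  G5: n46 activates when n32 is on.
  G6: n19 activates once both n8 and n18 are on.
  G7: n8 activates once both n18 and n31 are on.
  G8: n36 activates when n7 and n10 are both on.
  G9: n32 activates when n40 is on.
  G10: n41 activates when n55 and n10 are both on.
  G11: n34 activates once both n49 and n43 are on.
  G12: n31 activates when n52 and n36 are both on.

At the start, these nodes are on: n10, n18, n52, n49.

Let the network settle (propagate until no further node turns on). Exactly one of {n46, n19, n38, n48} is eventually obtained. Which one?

n19

n52 and n49 are on, so n43 activates (G3).
n18 and n43 are on, so n7 activates (G2).
n7 and n10 are on, so n36 activates (G8).
n52 and n36 are on, so n31 activates (G12).
G7: n18 and n31 on → n8 on.
G6: n8 and n18 on → n19 on.
n46 would need n32 (G5), but n32 never turns on. n48 would need n26 (G4), but n26 never turns on. No rule produces n38, and it is not given.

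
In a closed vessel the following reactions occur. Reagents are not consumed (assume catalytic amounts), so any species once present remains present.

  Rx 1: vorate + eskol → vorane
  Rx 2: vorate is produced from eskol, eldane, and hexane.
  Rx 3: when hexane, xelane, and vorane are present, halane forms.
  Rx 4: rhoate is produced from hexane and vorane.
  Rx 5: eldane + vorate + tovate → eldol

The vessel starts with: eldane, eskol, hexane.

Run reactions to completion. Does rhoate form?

Yes

eskol, eldane, and hexane present → vorate forms (Rx 2).
vorate and eskol present → vorane forms (Rx 1).
hexane and vorane present → rhoate forms (Rx 4).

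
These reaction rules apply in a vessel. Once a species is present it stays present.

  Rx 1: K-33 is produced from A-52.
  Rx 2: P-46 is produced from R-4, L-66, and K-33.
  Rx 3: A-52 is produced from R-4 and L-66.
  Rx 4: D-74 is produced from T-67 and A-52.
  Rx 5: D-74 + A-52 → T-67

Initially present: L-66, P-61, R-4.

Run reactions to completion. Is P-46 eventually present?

R-4 and L-66 present → A-52 forms (Rx 3).
A-52 present → K-33 forms (Rx 1).
R-4, L-66, and K-33 present → P-46 forms (Rx 2).

Yes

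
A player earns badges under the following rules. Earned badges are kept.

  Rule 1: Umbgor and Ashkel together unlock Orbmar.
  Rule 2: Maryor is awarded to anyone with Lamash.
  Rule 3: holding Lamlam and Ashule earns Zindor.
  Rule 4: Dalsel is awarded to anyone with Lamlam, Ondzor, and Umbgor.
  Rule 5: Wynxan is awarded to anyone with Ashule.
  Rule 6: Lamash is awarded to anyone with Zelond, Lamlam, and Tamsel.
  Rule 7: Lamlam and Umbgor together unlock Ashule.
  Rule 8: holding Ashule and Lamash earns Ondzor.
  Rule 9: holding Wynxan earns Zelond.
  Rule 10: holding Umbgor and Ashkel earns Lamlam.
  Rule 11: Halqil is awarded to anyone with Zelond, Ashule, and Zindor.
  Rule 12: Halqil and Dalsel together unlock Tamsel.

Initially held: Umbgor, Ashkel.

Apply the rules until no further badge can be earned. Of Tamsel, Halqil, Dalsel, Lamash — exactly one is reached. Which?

Halqil

With Umbgor and Ashkel, Lamlam is earned (Rule 10).
With Lamlam and Umbgor, Ashule is earned (Rule 7).
With Lamlam and Ashule, Zindor is earned (Rule 3).
With Ashule, Wynxan is earned (Rule 5).
With Wynxan, Zelond is earned (Rule 9).
With Zelond, Ashule, and Zindor, Halqil is earned (Rule 11).
Tamsel would need Halqil and Dalsel (Rule 12), but Dalsel is never earned. Dalsel would need Lamlam, Ondzor, and Umbgor (Rule 4), but Ondzor is never earned. Lamash would need Zelond, Lamlam, and Tamsel (Rule 6), but Tamsel is never earned.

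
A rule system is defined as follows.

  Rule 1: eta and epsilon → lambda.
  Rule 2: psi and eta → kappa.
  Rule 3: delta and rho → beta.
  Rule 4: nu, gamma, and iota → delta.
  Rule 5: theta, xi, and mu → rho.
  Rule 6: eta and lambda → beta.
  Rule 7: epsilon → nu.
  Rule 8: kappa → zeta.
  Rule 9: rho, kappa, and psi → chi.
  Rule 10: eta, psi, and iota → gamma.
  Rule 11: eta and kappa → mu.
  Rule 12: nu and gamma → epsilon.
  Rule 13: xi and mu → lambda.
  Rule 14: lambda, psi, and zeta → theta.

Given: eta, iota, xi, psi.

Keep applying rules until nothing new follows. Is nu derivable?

No

nu would need epsilon (Rule 7), but epsilon is never established.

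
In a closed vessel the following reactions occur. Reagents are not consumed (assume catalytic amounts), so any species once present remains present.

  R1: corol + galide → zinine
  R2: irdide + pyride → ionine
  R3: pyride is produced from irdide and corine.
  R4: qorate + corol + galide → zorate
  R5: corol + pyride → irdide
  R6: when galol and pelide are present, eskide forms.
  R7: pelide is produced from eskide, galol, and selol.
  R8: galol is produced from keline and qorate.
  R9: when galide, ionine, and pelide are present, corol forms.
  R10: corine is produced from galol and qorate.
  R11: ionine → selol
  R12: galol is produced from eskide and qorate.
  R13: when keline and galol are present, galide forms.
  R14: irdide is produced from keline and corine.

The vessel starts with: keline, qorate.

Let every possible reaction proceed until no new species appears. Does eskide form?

No

eskide would need galol and pelide (R6), but pelide never forms.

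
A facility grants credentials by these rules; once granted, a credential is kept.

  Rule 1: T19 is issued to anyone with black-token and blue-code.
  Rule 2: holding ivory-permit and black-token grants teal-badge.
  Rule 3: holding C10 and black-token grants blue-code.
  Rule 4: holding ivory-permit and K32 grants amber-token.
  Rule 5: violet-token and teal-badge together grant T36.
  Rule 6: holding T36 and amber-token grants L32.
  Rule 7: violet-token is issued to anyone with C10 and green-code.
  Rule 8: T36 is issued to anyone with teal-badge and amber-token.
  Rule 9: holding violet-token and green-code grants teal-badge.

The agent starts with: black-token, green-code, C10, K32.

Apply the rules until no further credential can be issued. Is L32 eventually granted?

L32 would need T36 and amber-token (Rule 6), but amber-token is never granted.

No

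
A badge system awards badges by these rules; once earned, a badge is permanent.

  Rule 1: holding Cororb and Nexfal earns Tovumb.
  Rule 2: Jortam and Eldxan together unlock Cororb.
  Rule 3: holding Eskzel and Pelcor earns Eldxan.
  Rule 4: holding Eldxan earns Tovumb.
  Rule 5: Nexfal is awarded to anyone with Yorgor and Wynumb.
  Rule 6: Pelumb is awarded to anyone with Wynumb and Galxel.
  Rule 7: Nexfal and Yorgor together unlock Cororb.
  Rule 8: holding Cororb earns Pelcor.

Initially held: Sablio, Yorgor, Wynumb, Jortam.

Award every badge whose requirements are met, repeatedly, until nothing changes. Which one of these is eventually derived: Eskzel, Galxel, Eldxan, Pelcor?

With Yorgor and Wynumb, Nexfal is earned (Rule 5).
With Nexfal and Yorgor, Cororb is earned (Rule 7).
With Cororb, Pelcor is earned (Rule 8).
Eldxan would need Eskzel and Pelcor (Rule 3), but Eskzel is never earned. No rule produces Galxel, and it is not given. No rule produces Eskzel, and it is not given.

Pelcor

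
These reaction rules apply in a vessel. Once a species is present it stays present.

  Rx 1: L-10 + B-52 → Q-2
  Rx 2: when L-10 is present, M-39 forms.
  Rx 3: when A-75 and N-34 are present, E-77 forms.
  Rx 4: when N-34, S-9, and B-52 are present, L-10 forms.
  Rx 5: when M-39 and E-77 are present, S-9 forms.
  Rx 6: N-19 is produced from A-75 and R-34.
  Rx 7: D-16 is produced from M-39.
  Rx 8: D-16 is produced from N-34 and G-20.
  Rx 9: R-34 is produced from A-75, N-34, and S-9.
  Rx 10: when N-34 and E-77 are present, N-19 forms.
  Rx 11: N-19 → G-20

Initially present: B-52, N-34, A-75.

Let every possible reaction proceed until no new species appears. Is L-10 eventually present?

No

L-10 would need N-34, S-9, and B-52 (Rx 4), but S-9 never forms.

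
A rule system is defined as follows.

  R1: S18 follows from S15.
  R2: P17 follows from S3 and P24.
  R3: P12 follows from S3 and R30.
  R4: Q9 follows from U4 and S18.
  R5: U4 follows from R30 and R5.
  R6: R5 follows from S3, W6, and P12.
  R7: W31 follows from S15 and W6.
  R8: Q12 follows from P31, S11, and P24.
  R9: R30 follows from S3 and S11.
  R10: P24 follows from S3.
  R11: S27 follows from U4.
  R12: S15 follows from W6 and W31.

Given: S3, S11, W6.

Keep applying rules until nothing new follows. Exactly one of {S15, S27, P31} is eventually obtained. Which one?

S27

From S3 and S11, R9 gives R30.
S3 and R30 hold, so P12 follows (R3).
From S3, W6, and P12, R6 gives R5.
R30 and R5 hold, so U4 follows (R5).
From U4, R11 gives S27.
No rule produces P31, and it is not given. S15 would need W6 and W31 (R12), but W31 is never established.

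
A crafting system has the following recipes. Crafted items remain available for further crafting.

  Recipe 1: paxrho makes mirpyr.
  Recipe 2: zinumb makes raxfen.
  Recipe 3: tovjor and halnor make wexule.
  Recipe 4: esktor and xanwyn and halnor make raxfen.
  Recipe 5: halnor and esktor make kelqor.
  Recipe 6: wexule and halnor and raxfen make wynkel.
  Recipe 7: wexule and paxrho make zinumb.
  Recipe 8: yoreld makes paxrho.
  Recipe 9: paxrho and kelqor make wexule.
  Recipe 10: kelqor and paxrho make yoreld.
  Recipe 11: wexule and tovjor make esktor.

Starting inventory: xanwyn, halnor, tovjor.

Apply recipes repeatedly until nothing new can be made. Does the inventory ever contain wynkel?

tovjor and halnor → wexule (Recipe 3).
Using Recipe 11, wexule and tovjor make esktor.
esktor and xanwyn and halnor → raxfen (Recipe 4).
Using Recipe 6, wexule, halnor, and raxfen make wynkel.

Yes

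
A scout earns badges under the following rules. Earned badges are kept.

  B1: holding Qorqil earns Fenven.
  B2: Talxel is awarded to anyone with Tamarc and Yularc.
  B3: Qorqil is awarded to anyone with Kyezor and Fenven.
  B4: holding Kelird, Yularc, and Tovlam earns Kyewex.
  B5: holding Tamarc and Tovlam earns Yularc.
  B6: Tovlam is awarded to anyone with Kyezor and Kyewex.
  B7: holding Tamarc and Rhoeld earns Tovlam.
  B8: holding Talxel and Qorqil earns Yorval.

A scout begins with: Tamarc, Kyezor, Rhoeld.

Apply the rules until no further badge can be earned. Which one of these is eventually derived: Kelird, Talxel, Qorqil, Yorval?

With Tamarc and Rhoeld, Tovlam is earned (B7).
With Tamarc and Tovlam, Yularc is earned (B5).
With Tamarc and Yularc, Talxel is earned (B2).
Qorqil would need Kyezor and Fenven (B3), but Fenven is never earned. No rule produces Kelird, and it is not given. Yorval would need Talxel and Qorqil (B8), but Qorqil is never earned.

Talxel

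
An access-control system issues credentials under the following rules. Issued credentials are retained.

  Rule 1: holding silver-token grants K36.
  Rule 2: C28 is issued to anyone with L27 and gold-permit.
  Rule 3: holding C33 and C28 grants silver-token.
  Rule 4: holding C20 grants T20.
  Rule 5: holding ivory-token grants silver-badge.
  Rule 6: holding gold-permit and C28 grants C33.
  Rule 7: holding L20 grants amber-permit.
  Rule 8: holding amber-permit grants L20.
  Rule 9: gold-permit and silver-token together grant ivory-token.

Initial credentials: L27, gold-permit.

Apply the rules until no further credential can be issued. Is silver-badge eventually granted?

Yes

Holding L27 and gold-permit grants C28 (Rule 2).
Holding gold-permit and C28 grants C33 (Rule 6).
Holding C33 and C28 grants silver-token (Rule 3).
Holding gold-permit and silver-token grants ivory-token (Rule 9).
Holding ivory-token grants silver-badge (Rule 5).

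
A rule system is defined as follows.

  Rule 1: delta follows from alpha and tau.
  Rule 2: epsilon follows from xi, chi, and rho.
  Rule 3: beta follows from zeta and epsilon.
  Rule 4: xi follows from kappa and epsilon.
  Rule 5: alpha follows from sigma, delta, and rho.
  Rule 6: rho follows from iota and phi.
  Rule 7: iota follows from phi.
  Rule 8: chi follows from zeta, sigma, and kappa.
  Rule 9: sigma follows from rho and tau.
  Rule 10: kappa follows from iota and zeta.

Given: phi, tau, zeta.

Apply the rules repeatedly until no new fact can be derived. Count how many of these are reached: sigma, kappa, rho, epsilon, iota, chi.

phi holds, so iota follows (Rule 7).
From iota and zeta, Rule 10 gives kappa.
iota and phi hold, so rho follows (Rule 6).
From rho and tau, Rule 9 gives sigma.
zeta, sigma, and kappa hold, so chi follows (Rule 8).
sigma: reached.
kappa: reached.
rho: reached.
epsilon would need xi, chi, and rho (Rule 2), but xi is never established.
iota: reached.
chi: reached.
Reached: sigma, kappa, rho, iota, and chi — 5 of the 6.

5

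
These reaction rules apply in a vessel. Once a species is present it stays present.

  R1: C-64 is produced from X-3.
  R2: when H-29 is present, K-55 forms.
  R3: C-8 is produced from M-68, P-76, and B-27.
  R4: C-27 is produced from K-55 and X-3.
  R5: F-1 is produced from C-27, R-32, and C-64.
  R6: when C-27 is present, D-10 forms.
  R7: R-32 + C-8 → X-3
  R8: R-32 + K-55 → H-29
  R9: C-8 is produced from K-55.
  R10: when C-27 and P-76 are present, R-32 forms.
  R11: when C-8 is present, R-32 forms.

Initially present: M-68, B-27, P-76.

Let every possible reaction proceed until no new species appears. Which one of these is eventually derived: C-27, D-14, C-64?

M-68, P-76, and B-27 present → C-8 forms (R3).
C-8 present → R-32 forms (R11).
R-32 and C-8 present → X-3 forms (R7).
X-3 present → C-64 forms (R1).
C-27 would need K-55 and X-3 (R4), but K-55 never forms. No rule produces D-14, and it is not given.

C-64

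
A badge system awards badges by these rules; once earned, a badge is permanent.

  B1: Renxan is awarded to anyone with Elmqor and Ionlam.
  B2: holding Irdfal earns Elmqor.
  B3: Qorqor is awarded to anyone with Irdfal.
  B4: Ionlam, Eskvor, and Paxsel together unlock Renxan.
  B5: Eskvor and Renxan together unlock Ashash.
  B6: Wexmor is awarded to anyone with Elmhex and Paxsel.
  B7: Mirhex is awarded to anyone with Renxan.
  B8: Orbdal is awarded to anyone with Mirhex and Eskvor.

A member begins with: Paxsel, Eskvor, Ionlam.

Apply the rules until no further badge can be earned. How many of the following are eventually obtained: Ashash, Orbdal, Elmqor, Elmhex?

With Ionlam, Eskvor, and Paxsel, Renxan is earned (B4).
With Renxan, Mirhex is earned (B7).
With Eskvor and Renxan, Ashash is earned (B5).
With Mirhex and Eskvor, Orbdal is earned (B8).
Ashash: reached.
Orbdal: reached.
Elmqor would need Irdfal (B2), but Irdfal is never earned.
No rule produces Elmhex, and it is not given.
Reached: Ashash and Orbdal — 2 of the 4.

2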